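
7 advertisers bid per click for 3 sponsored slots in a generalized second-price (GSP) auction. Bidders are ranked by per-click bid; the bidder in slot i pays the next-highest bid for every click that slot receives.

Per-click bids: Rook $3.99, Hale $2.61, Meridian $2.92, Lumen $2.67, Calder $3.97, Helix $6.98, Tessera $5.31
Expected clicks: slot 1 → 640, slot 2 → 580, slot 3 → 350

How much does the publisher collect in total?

Total revenue: $7102.10

Ranked by bid: $6.98 (Helix) > $5.31 (Tessera) > $3.99 (Rook) > $3.97 (Calder) > …
Slot 1: Helix pays $5.31 × 640 = $3398.40
Slot 2: Tessera pays $3.99 × 580 = $2314.20
Slot 3: Rook pays $3.97 × 350 = $1389.50
Total = $7102.10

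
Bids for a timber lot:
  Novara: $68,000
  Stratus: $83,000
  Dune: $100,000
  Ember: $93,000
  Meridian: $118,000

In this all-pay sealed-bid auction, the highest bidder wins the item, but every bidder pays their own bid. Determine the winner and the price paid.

Bids in order: 118,000 (Meridian) > 100,000 (Dune) > 93,000 (Ember) > 83,000 (Stratus) > 68,000 (Novara)
Meridian is highest and takes the item; every bidder forfeits their bid.

Meridian pays $118,000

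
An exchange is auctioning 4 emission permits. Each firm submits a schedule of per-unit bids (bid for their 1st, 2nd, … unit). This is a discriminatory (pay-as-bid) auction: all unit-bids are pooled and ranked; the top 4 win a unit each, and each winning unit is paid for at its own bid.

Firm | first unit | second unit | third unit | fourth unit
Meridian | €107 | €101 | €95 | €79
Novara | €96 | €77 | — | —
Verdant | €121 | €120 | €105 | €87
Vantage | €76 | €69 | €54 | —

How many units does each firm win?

Pooled unit-bids ranked (top 4): 121 (Verdant-1), 120 (Verdant-2), 107 (Meridian-1), 105 (Verdant-3)
Next rejected bid: €101 (not a price — pay-as-bid).
Allocation: Meridian 1, Verdant 3.

Meridian 1, Verdant 3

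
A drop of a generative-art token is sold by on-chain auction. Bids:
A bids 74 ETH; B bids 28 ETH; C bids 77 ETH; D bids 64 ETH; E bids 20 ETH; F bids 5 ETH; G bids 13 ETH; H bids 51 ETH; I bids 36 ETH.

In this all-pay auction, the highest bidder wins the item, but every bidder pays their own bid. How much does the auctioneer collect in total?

Sorting bids: 77 (C) > 74 (A) > 64 (D) > 51 (H) > 36 (I) > 28 (B) > …
C wins with the top bid; all bids are sunk regardless.
Every bidder forfeits their bid regardless of winning.
Revenue = 74 + 28 + 77 + 64 + 20 + 5 + 13 + 51 + 36 = 368 ETH.

Total revenue: 368 ETH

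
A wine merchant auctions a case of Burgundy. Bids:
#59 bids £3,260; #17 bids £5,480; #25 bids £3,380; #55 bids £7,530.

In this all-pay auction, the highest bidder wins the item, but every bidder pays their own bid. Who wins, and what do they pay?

#55 pays £7,530

All-pay auction: the highest bidder wins the item, but every bidder pays their own bid.
Bids ranked: 7,530 (#55) > 5,480 (#17) > 3,380 (#25) > 3,260 (#59)
#55 wins with the top bid; all bids are sunk regardless.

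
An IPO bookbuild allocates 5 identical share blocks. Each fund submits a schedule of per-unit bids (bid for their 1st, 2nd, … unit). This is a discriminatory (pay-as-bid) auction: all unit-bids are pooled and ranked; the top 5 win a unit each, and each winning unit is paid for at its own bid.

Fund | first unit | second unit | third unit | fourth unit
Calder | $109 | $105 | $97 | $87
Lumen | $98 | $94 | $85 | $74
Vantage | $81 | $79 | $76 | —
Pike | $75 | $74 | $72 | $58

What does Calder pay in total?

Pooled unit-bids ranked (top 5): 109 (Calder-1), 105 (Calder-2), 98 (Lumen-1), 97 (Calder-3), 94 (Lumen-2)
Next rejected bid: $87 (not a price — pay-as-bid).
Calder's winning unit-bids: 109 + 105 + 97 = $311.

Calder pays $311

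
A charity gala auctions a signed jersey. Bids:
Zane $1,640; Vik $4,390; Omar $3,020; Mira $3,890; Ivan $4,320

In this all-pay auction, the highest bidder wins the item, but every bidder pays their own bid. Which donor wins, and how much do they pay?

Sorting bids: 4,390 (Vik) > 4,320 (Ivan) > 3,890 (Mira) > 3,020 (Omar) > 1,640 (Zane)
Vik is highest and takes the item; every bidder forfeits their bid.

Vik pays $4,390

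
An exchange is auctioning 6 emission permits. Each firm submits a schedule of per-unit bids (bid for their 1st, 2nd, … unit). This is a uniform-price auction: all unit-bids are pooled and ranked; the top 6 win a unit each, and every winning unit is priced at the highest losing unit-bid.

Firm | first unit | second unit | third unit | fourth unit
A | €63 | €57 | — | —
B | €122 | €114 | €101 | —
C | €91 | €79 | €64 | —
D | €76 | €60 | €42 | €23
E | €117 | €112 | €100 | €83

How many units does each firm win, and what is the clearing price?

Merging the schedules and taking the best 6: 122 (B-1), 117 (E-1), 114 (B-2), 112 (E-2), 101 (B-3), 100 (E-3)
First bid not allocated: €91.
Allocation: B 3, E 3.

B 3, E 3; clearing price €91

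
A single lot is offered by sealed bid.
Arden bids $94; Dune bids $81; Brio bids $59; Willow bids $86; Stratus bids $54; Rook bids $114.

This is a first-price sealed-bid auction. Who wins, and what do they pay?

First-price sealed-bid auction: the highest bidder wins and pays their own bid.
Sorting bids: 114 (Rook) > 94 (Arden) > 86 (Willow) > 81 (Dune) > 59 (Brio) > 54 (Stratus)
Rook is highest → pays own bid, $114.

Rook pays $114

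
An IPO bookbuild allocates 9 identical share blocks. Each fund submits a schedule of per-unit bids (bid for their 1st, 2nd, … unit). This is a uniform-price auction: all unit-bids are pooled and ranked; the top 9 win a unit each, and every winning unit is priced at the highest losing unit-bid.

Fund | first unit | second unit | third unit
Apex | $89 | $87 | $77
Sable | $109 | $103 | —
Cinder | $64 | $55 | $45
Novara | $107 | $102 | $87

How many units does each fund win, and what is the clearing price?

Merging the schedules and taking the best 9: 109 (Sable-1), 107 (Novara-1), 103 (Sable-2), 102 (Novara-2), 89 (Apex-1), 87 (Apex-2), 87 (Novara-3), 77 (Apex-3), 64 (Cinder-1)
First bid not allocated: $55.
Allocation: Apex 3, Cinder 1, Novara 3, Sable 2.

Apex 3, Cinder 1, Novara 3, Sable 2; clearing price $55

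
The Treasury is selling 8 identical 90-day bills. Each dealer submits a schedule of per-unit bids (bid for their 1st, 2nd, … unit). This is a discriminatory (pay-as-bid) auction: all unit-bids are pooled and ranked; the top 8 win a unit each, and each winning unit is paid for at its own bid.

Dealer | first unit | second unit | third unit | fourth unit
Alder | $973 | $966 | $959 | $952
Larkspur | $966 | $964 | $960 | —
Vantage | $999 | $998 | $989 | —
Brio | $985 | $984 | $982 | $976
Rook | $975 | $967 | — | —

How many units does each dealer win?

Brio 4, Rook 1, Vantage 3

All unit-bids, highest first — top 8: 999 (Vantage-1), 998 (Vantage-2), 989 (Vantage-3), 985 (Brio-1), 984 (Brio-2), 982 (Brio-3), 976 (Brio-4), 975 (Rook-1)
Next rejected bid: $973 (not a price — pay-as-bid).
Allocation: Brio 4, Rook 1, Vantage 3.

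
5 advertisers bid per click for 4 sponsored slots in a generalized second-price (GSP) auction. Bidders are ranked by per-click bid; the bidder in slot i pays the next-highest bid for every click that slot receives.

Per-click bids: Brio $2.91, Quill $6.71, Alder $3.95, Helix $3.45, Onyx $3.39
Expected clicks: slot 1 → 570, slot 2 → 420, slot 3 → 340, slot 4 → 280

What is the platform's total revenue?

Total revenue: $5667.90

Per-click bids in order: $6.71 (Quill) > $3.95 (Alder) > $3.45 (Helix) > $3.39 (Onyx) > $2.91 (Brio)
Slot 1: Quill pays $3.95 × 570 = $2251.50
Slot 2: Alder pays $3.45 × 420 = $1449.00
Slot 3: Helix pays $3.39 × 340 = $1152.60
Slot 4: Onyx pays $2.91 × 280 = $814.80
Total = $5667.90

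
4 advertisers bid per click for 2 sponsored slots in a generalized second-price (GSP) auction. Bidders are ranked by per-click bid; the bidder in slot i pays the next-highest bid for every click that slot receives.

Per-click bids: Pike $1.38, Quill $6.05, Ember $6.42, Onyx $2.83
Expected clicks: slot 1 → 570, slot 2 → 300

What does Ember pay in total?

Sorting advertisers: $6.42 (Ember) > $6.05 (Quill) > $2.83 (Onyx) > …
Ember holds slot 1 → pays next bid $6.05 × 570 clicks = $3448.50.

Ember pays $3448.50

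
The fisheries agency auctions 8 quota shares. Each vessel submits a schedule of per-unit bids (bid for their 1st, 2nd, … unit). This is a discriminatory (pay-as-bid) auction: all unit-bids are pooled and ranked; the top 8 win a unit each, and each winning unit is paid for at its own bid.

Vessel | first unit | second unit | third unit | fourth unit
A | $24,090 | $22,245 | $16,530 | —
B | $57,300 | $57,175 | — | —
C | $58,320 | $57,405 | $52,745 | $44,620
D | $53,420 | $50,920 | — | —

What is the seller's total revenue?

Total revenue: $431,905

All unit-bids, highest first — top 8: 58,320 (C-1), 57,405 (C-2), 57,300 (B-1), 57,175 (B-2), 53,420 (D-1), 52,745 (C-3), 50,920 (D-2), 44,620 (C-4)
Next rejected bid: $24,090 (not a price — pay-as-bid).
Each winning unit pays its own bid.
Revenue = 58,320 + 57,405 + 57,300 + 57,175 + 53,420 + 52,745 + 50,920 + 44,620 = $431,905.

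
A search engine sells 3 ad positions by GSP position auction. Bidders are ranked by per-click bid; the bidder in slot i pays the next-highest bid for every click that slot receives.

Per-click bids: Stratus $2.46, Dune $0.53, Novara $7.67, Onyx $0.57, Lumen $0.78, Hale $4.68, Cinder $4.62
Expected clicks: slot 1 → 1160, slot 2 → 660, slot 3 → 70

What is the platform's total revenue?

Ranked by bid: $7.67 (Novara) > $4.68 (Hale) > $4.62 (Cinder) > $2.46 (Stratus) > …
Slot 1: Novara pays $4.68 × 1160 = $5428.80
Slot 2: Hale pays $4.62 × 660 = $3049.20
Slot 3: Cinder pays $2.46 × 70 = $172.20
Total = $8650.20

Total revenue: $8650.20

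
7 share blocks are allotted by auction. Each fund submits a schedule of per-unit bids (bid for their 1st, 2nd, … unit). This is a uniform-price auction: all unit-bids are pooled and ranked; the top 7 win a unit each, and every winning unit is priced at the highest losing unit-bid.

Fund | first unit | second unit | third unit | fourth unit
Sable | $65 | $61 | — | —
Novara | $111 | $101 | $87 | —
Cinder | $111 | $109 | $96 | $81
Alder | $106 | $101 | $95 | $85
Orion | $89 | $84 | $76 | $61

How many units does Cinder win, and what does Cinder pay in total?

Pooled unit-bids ranked (top 7): 111 (Novara-1), 111 (Cinder-1), 109 (Cinder-2), 106 (Alder-1), 101 (Novara-2), 101 (Alder-2), 96 (Cinder-3)
The (k+1)-th unit-bid is $95.
Cinder wins 3 unit(s) at $95 each.

Cinder: 3 units, pays $285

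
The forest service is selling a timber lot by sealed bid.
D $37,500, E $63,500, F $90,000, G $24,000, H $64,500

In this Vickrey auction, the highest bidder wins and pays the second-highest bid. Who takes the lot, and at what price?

F pays $64,500

Bids ranked: 90,000 (F) > 64,500 (H) > 63,500 (E) > 37,500 (D) > 24,000 (G)
Second-price: F pays H's bid of $64,500.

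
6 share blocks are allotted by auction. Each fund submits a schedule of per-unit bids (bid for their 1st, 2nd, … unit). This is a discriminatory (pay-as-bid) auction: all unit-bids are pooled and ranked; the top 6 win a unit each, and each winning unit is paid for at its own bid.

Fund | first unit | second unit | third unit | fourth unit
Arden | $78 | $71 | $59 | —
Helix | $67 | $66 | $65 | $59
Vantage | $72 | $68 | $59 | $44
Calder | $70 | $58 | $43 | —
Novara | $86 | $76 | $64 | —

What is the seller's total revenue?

Merging the schedules and taking the best 6: 86 (Novara-1), 78 (Arden-1), 76 (Novara-2), 72 (Vantage-1), 71 (Arden-2), 70 (Calder-1)
Next rejected bid: $68 (not a price — pay-as-bid).
Each winning unit pays its own bid.
Revenue = 86 + 78 + 76 + 72 + 71 + 70 = $453.

Total revenue: $453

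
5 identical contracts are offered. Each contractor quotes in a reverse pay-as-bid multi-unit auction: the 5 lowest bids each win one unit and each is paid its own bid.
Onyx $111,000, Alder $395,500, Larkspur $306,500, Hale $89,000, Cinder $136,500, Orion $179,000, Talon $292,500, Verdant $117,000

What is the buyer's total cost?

Total cost: $632,500

Sorting: 89,000 (Hale), 111,000 (Onyx), 117,000 (Verdant), 136,500 (Cinder), 179,000 (Orion), 292,500 (Talon), 306,500 (Larkspur), …
Winners (5 units): Hale, Onyx, Verdant, Cinder, Orion.
Total cost = 89,000 + 111,000 + 117,000 + 136,500 + 179,000 = $632,500.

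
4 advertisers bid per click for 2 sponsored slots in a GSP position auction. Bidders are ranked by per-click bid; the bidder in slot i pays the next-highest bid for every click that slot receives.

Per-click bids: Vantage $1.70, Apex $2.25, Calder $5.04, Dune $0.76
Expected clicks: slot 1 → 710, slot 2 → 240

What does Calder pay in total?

Ranked by bid: $5.04 (Calder) > $2.25 (Apex) > $1.70 (Vantage) > …
Calder holds slot 1 → pays next bid $2.25 × 710 clicks = $1597.50.

Calder pays $1597.50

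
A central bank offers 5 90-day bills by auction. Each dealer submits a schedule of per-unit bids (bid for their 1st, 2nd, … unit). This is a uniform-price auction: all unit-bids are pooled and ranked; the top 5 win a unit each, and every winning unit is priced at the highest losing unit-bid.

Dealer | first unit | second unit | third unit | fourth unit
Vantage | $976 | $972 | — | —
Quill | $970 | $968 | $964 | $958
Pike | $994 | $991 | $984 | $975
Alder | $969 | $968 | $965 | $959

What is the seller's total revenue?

All unit-bids, highest first — top 5: 994 (Pike-1), 991 (Pike-2), 984 (Pike-3), 976 (Vantage-1), 975 (Pike-4)
Highest rejected unit-bid = $972.
Allocation: Pike 4, Vantage 1. Every unit priced at $972.
Revenue = 5 × 972 = $4,860.

Total revenue: $4,860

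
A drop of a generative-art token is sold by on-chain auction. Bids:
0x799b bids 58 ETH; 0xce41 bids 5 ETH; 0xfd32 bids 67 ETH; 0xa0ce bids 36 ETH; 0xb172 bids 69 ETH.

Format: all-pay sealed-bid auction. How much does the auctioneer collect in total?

Total revenue: 235 ETH

Sorting bids: 69 (0xb172) > 67 (0xfd32) > 58 (0x799b) > 36 (0xa0ce) > 5 (0xce41)
0xb172 wins with the top bid; all bids are sunk regardless.
Every bidder forfeits their bid regardless of winning.
Revenue = 58 + 5 + 67 + 36 + 69 = 235 ETH.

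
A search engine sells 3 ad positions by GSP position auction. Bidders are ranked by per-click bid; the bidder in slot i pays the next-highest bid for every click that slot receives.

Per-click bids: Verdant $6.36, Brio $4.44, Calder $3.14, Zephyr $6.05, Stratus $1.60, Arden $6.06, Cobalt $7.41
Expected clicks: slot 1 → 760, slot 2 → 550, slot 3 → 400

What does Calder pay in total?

Calder pays $0.00

Per-click bids in order: $7.41 (Cobalt) > $6.36 (Verdant) > $6.06 (Arden) > $6.05 (Zephyr) > …
Calder ranks below slot 3 → no slot, pays nothing.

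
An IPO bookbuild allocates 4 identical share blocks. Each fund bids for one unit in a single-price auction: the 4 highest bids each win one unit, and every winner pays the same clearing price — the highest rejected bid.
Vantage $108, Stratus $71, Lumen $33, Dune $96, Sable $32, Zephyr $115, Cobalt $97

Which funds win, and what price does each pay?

Sorting: 115 (Zephyr), 108 (Vantage), 97 (Cobalt), 96 (Dune), 71 (Stratus), 33 (Lumen), …
Top 4: Zephyr, Vantage, Cobalt, Dune.
Highest unsuccessful bid: $71 → clearing price.

Zephyr, Vantage, Cobalt, Dune; each pays $71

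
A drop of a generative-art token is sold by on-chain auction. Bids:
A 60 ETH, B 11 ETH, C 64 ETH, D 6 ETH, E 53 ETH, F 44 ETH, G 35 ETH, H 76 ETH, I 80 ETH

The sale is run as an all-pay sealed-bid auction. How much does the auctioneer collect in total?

Total revenue: 429 ETH

Rule: the highest bidder wins the item, but every bidder pays their own bid.
Bids ranked: 80 (I) > 76 (H) > 64 (C) > 60 (A) > 53 (E) > 44 (F) > …
Every bidder forfeits their bid regardless of winning.
Revenue = 60 + 11 + 64 + 6 + 53 + 44 + 35 + 76 + 80 = 429 ETH.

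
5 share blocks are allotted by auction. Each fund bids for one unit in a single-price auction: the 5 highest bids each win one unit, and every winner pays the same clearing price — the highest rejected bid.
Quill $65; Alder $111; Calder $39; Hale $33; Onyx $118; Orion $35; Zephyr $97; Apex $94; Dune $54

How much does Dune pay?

Dune pays $0

Ordering the bids: 118 (Onyx), 111 (Alder), 97 (Zephyr), 94 (Apex), 65 (Quill), 54 (Dune), 39 (Calder), …
Winners (5 units): Onyx, Alder, Zephyr, Apex, Quill.
First losing bid is Dune's $54, which sets the uniform price.
Dune does not win → pays $0.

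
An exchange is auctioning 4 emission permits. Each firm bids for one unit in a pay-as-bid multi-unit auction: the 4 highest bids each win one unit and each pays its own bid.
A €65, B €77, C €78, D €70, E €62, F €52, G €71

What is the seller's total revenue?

Sorting: 78 (C), 77 (B), 71 (G), 70 (D), 65 (A), 62 (E), …
Winners (4 units): C, B, G, D.
Total revenue = 78 + 77 + 71 + 70 = €296.

Total revenue: €296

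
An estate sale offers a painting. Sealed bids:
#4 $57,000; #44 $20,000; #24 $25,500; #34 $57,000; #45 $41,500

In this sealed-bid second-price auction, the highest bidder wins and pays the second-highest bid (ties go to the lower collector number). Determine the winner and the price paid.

#4 pays $57,000

Bids in order: 57,000 (#4) > 57,000 (#34) > 41,500 (#45) > 25,500 (#24) > 20,000 (#44)
Tie at $57,000 → #4 wins by tie-break.
#4 is highest; pays the second-highest bid, $57,000.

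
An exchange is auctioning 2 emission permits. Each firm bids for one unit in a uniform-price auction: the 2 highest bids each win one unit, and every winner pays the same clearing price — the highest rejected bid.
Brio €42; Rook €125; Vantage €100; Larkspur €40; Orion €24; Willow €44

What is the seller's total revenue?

Sorting: 125 (Rook), 100 (Vantage), 44 (Willow), 42 (Brio), …
Winners (2 units): Rook, Vantage.
Clearing price = highest rejected bid = €44.
Total revenue = 2 × €44 = €88.

Total revenue: €88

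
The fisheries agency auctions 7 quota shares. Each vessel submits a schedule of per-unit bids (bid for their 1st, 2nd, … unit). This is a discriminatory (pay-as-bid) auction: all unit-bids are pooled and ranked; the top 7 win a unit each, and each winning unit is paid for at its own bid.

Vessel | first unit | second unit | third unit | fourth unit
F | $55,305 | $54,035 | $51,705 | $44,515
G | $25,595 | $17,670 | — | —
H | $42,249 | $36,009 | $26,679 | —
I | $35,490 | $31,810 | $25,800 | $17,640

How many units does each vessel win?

F 4, H 2, I 1

Pooled unit-bids ranked (top 7): 55,305 (F-1), 54,035 (F-2), 51,705 (F-3), 44,515 (F-4), 42,249 (H-1), 36,009 (H-2), 35,490 (I-1)
Next rejected bid: $31,810 (not a price — pay-as-bid).
Allocation: F 4, H 2, I 1.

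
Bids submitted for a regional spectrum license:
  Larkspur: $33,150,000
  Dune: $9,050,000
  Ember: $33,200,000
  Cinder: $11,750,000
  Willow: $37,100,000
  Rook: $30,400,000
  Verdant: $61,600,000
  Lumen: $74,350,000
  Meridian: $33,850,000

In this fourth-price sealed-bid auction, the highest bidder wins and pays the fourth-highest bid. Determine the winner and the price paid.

Lumen pays $33,850,000

Bids ranked: 74,350,000 (Lumen) > 61,600,000 (Verdant) > 37,100,000 (Willow) > 33,850,000 (Meridian) > 33,200,000 (Ember) > 33,150,000 (Larkspur) > …
Lumen is highest; pays the fourth-highest bid, $33,850,000.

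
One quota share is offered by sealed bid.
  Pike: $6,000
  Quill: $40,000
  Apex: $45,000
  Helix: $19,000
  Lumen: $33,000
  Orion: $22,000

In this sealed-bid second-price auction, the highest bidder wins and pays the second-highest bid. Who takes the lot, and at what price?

Rule: the highest bidder wins and pays the second-highest bid.
Bids in order: 45,000 (Apex) > 40,000 (Quill) > 33,000 (Lumen) > 22,000 (Orion) > 19,000 (Helix) > 6,000 (Pike)
Apex wins with the highest bid; price is set by the runner-up at $40,000.

Apex pays $40,000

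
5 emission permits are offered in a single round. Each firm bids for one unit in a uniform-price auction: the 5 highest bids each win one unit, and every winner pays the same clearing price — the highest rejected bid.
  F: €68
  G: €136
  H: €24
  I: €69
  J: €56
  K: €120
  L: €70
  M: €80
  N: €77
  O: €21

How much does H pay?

H pays €0

Bids ranked high→low: 136 (G), 120 (K), 80 (M), 77 (N), 70 (L), 69 (I), 68 (F), …
Top 5: G, K, M, N, L.
First losing bid is I's €69, which sets the uniform price.
H does not win → pays €0.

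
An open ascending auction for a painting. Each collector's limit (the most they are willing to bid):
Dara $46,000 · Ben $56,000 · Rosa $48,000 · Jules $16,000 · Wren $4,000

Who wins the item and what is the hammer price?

Rule: the price rises until one bidder remains; the winner pays the price at which the last rival dropped out.
Sorting limits: 56,000 (Ben) > 48,000 (Rosa) > 46,000 (Dara) > 16,000 (Jules) > 4,000 (Wren)
Once the price passes $48,000, only Ben is left; the hammer falls at Rosa's limit of $48,000.

Ben wins at $48,000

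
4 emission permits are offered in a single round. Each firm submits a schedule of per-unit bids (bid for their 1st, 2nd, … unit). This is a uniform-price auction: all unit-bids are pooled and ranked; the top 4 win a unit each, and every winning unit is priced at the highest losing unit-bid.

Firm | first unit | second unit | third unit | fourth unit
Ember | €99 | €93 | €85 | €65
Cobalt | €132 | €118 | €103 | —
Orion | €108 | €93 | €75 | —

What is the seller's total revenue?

Pooled unit-bids ranked (top 4): 132 (Cobalt-1), 118 (Cobalt-2), 108 (Orion-1), 103 (Cobalt-3)
First bid not allocated: €99.
Allocation: Cobalt 3, Orion 1. Every unit priced at €99.
Revenue = 4 × 99 = €396.

Total revenue: €396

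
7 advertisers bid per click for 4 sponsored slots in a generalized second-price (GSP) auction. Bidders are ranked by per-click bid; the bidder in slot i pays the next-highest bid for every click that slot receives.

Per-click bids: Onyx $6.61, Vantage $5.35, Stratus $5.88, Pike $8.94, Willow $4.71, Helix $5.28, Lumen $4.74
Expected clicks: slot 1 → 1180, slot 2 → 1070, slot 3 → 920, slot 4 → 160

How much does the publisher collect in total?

Ranked by bid: $8.94 (Pike) > $6.61 (Onyx) > $5.88 (Stratus) > $5.35 (Vantage) > $5.28 (Helix) > …
Slot 1: Pike pays $6.61 × 1180 = $7799.80
Slot 2: Onyx pays $5.88 × 1070 = $6291.60
Slot 3: Stratus pays $5.35 × 920 = $4922.00
Slot 4: Vantage pays $5.28 × 160 = $844.80
Total = $19858.20

Total revenue: $19858.20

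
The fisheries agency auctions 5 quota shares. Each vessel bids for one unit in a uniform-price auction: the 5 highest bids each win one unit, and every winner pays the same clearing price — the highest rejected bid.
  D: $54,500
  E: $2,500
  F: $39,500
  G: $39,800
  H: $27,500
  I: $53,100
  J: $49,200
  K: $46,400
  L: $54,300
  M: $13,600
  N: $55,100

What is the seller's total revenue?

Bids ranked high→low: 55,100 (N), 54,500 (D), 54,300 (L), 53,100 (I), 49,200 (J), 46,400 (K), 39,800 (G), …
Top 5: N, D, L, I, J.
Highest unsuccessful bid: $46,400 → clearing price.
Total revenue = 5 × $46,400 = $232,000.

Total revenue: $232,000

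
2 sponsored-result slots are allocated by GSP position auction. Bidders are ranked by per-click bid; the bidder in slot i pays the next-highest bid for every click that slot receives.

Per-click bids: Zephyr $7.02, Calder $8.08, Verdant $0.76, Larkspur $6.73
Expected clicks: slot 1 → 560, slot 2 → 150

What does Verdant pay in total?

Verdant pays $0.00

Ranked by bid: $8.08 (Calder) > $7.02 (Zephyr) > $6.73 (Larkspur) > …
Verdant ranks below slot 2 → no slot, pays nothing.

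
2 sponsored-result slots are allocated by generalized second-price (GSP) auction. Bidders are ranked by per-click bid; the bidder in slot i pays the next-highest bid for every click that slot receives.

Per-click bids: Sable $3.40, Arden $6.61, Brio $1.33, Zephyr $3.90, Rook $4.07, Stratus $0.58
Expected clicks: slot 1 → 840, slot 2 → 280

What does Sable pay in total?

Sable pays $0.00

Sorting advertisers: $6.61 (Arden) > $4.07 (Rook) > $3.90 (Zephyr) > …
Sable ranks below slot 2 → no slot, pays nothing.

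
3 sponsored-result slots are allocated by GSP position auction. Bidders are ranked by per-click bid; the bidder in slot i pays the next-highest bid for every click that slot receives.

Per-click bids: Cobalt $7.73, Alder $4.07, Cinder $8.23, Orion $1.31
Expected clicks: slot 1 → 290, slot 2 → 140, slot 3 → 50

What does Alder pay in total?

Alder pays $65.50

Sorting advertisers: $8.23 (Cinder) > $7.73 (Cobalt) > $4.07 (Alder) > $1.31 (Orion)
Alder holds slot 3 → pays next bid $1.31 × 50 clicks = $65.50.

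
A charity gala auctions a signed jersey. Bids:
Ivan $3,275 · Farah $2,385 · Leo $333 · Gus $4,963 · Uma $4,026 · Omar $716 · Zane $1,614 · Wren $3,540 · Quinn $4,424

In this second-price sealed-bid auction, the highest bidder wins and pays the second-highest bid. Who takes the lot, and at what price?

Second-price sealed-bid auction: the highest bidder wins and pays the second-highest bid.
Bids ranked: 4,963 (Gus) > 4,424 (Quinn) > 4,026 (Uma) > 3,540 (Wren) > 3,275 (Ivan) > 2,385 (Farah) > …
Second-price: Gus pays Quinn's bid of $4,424.

Gus pays $4,424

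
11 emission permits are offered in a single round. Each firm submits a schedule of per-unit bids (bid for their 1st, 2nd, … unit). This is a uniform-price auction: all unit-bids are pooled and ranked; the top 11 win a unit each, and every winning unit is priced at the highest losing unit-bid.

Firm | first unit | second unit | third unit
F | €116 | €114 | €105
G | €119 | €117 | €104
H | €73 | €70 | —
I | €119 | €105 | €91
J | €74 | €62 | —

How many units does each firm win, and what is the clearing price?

F 3, G 3, H 1, I 3, J 1; clearing price €70

All unit-bids, highest first — top 11: 119 (G-1), 119 (I-1), 117 (G-2), 116 (F-1), 114 (F-2), 105 (F-3), 105 (I-2), 104 (G-3), 91 (I-3), 74 (J-1), 73 (H-1)
Highest rejected unit-bid = €70.
Allocation: F 3, G 3, H 1, I 3, J 1.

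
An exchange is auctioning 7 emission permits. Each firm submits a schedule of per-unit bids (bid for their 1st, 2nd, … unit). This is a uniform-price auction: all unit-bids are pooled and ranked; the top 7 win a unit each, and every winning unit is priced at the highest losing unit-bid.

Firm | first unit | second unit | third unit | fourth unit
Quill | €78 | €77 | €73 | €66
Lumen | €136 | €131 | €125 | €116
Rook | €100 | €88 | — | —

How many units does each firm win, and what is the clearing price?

Pooled unit-bids ranked (top 7): 136 (Lumen-1), 131 (Lumen-2), 125 (Lumen-3), 116 (Lumen-4), 100 (Rook-1), 88 (Rook-2), 78 (Quill-1)
The (k+1)-th unit-bid is €77.
Allocation: Lumen 4, Quill 1, Rook 2.

Lumen 4, Quill 1, Rook 2; clearing price €77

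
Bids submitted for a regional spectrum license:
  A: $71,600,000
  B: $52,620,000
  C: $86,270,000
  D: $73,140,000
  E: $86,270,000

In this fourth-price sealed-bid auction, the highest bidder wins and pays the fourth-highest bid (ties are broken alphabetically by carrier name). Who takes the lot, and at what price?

Sorting bids: 86,270,000 (C) > 86,270,000 (E) > 73,140,000 (D) > 71,600,000 (A) > 52,620,000 (B)
Tie at $86,270,000 → C wins by tie-break.
C wins; payment is bid #4 in the ranking = $71,600,000.

C pays $71,600,000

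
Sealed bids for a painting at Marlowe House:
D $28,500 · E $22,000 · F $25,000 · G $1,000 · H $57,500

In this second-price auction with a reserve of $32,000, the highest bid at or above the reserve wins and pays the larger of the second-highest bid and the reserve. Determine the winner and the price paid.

H pays $32,000

Bids ranked: 57,500 (H) > 28,500 (D) > 25,000 (F) > 22,000 (E) > 1,000 (G)
H has the top bid at or above the reserve ($57,500).
Second-highest bid $28,500 is below the reserve $32,000, so the reserve binds → payment $32,000.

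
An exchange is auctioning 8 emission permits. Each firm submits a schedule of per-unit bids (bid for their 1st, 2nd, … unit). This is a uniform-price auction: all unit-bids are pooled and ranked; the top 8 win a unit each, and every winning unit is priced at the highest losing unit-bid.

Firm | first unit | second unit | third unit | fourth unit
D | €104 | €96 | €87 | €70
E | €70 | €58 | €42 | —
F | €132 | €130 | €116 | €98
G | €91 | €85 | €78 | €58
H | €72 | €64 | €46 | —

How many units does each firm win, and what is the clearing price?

All unit-bids, highest first — top 8: 132 (F-1), 130 (F-2), 116 (F-3), 104 (D-1), 98 (F-4), 96 (D-2), 91 (G-1), 87 (D-3)
Highest rejected unit-bid = €85.
Allocation: D 3, F 4, G 1.

D 3, F 4, G 1; clearing price €85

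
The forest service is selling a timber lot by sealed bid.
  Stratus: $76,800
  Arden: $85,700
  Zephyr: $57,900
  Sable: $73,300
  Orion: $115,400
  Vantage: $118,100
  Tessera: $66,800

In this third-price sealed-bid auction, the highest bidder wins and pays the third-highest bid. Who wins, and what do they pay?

Vantage pays $85,700

Rule: the highest bidder wins and pays the third-highest bid.
Bids in order: 118,100 (Vantage) > 115,400 (Orion) > 85,700 (Arden) > 76,800 (Stratus) > 73,300 (Sable) > 66,800 (Tessera) > …
Vantage is highest; pays the third-highest bid, $85,700.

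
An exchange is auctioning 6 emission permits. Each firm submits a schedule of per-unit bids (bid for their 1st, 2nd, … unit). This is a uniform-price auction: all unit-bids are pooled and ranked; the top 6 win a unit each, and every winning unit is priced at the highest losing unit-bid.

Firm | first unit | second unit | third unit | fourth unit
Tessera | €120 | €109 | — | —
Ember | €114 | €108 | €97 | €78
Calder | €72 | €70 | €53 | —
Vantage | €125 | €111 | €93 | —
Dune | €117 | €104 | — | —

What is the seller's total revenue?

Total revenue: €648

All unit-bids, highest first — top 6: 125 (Vantage-1), 120 (Tessera-1), 117 (Dune-1), 114 (Ember-1), 111 (Vantage-2), 109 (Tessera-2)
The (k+1)-th unit-bid is €108.
Allocation: Dune 1, Ember 1, Tessera 2, Vantage 2. Every unit priced at €108.
Revenue = 6 × 108 = €648.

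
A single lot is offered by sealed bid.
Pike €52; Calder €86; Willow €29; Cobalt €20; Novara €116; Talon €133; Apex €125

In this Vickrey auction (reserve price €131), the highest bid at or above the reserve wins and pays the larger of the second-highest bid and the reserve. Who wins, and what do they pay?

Talon pays €131

Rule: the highest bid at or above the reserve wins and pays the larger of the second-highest bid and the reserve.
Bids ranked: 133 (Talon) > 125 (Apex) > 116 (Novara) > 86 (Calder) > 52 (Pike) > 29 (Willow) > …
Highest eligible bid: Talon at €133.
max(second-highest €125, reserve €131) = €131.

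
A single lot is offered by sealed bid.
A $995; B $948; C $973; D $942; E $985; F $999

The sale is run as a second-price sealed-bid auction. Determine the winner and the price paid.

Second-price sealed-bid auction: the highest bidder wins and pays the second-highest bid.
Sorting bids: 999 (F) > 995 (A) > 985 (E) > 973 (C) > 948 (B) > 942 (D)
F is highest; pays the second-highest bid, $995.

F pays $995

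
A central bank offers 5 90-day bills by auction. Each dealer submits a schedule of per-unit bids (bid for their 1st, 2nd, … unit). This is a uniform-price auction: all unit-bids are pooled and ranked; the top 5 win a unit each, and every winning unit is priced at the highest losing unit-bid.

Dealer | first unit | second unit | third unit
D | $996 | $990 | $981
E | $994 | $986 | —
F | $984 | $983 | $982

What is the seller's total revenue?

Total revenue: $4,915

All unit-bids, highest first — top 5: 996 (D-1), 994 (E-1), 990 (D-2), 986 (E-2), 984 (F-1)
First bid not allocated: $983.
Allocation: D 2, E 2, F 1. Every unit priced at $983.
Revenue = 5 × 983 = $4,915.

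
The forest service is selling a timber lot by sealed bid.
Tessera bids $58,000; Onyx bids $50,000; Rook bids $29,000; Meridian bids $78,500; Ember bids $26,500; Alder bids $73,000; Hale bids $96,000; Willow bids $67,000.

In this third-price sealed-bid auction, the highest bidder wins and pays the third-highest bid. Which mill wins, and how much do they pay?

Hale pays $73,000

Rule: the highest bidder wins and pays the third-highest bid.
Bids ranked: 96,000 (Hale) > 78,500 (Meridian) > 73,000 (Alder) > 67,000 (Willow) > 58,000 (Tessera) > 50,000 (Onyx) > …
Hale wins; payment is bid #3 in the ranking = $73,000.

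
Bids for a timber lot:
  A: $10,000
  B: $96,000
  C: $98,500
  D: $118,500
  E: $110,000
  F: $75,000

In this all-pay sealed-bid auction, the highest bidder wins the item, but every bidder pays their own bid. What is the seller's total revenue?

Total revenue: $508,000

Bids in order: 118,500 (D) > 110,000 (E) > 98,500 (C) > 96,000 (B) > 75,000 (F) > 10,000 (A)
D wins with the top bid; all bids are sunk regardless.
Every bidder forfeits their bid regardless of winning.
Revenue = 10,000 + 96,000 + 98,500 + 118,500 + 110,000 + 75,000 = $508,000.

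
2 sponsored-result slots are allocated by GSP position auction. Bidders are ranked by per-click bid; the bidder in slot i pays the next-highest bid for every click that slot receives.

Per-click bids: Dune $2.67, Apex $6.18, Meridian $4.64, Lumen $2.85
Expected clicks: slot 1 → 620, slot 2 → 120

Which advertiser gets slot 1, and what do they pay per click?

Apex; $4.64 per click

Sorting advertisers: $6.18 (Apex) > $4.64 (Meridian) > $2.85 (Lumen) > …
Slot 1 goes to the first-ranked bidder, Apex, who pays the next bid down: $4.64/click.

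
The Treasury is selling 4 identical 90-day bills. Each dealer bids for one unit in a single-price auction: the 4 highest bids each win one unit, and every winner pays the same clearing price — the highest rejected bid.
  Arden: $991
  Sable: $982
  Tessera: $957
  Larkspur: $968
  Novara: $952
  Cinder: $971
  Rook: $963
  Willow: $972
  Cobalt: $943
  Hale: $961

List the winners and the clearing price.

Ordering the bids: 991 (Arden), 982 (Sable), 972 (Willow), 971 (Cinder), 968 (Larkspur), 963 (Rook), …
Top 4: Arden, Sable, Willow, Cinder.
First losing bid is Larkspur's $968, which sets the uniform price.

Arden, Sable, Willow, Cinder; each pays $968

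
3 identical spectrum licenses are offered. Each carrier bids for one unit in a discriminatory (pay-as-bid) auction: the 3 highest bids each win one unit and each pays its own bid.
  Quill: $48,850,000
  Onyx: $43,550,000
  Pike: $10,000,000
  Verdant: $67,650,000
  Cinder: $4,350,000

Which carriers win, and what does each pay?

Verdant $67,650,000, Quill $48,850,000, Onyx $43,550,000

Ordering the bids: 67,650,000 (Verdant), 48,850,000 (Quill), 43,550,000 (Onyx), 10,000,000 (Pike), 4,350,000 (Cinder)
Winners (3 units): Verdant, Quill, Onyx.
Each winner pays its own bid: Verdant $67,650,000, Quill $48,850,000, Onyx $43,550,000.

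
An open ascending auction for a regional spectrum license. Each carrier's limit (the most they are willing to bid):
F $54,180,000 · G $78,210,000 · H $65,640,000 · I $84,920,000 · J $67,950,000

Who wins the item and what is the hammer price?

Limits in order: 84,920,000 (I) > 78,210,000 (G) > 67,950,000 (J) > 65,640,000 (H) > 54,180,000 (F)
Bidding ends when G exits at $78,210,000; I takes it.

I wins at $78,210,000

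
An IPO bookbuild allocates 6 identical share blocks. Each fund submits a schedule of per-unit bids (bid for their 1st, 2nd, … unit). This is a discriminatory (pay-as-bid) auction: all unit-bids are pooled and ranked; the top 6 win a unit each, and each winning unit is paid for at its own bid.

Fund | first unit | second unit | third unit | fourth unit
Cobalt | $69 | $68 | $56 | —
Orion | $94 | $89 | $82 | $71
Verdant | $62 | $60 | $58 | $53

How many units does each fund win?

Cobalt 2, Orion 4

All unit-bids, highest first — top 6: 94 (Orion-1), 89 (Orion-2), 82 (Orion-3), 71 (Orion-4), 69 (Cobalt-1), 68 (Cobalt-2)
Next rejected bid: $62 (not a price — pay-as-bid).
Allocation: Cobalt 2, Orion 4.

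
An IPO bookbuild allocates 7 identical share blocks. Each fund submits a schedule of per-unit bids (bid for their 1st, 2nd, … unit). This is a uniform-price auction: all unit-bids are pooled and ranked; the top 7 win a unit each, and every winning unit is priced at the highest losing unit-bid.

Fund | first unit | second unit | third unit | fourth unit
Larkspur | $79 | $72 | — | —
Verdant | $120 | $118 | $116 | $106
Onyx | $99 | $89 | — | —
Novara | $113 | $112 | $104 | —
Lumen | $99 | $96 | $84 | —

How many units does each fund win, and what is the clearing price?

Merging the schedules and taking the best 7: 120 (Verdant-1), 118 (Verdant-2), 116 (Verdant-3), 113 (Novara-1), 112 (Novara-2), 106 (Verdant-4), 104 (Novara-3)
Highest rejected unit-bid = $99.
Allocation: Novara 3, Verdant 4.

Novara 3, Verdant 4; clearing price $99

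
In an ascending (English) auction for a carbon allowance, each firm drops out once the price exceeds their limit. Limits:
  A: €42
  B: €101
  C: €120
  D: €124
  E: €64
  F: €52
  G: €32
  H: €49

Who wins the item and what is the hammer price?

D wins at €120

Open ascending-bid auction: the price rises until one bidder remains; the winner pays the price at which the last rival dropped out.
Limits in order: 124 (D) > 120 (C) > 101 (B) > 64 (E) > 52 (F) > 49 (H) > …
Bidding ends when C exits at €120; D takes it.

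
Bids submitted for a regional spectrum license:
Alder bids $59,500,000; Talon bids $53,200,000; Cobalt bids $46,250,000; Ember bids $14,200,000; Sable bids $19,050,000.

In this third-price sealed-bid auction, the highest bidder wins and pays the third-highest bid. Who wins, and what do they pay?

Third-price sealed-bid auction: the highest bidder wins and pays the third-highest bid.
Bids ranked: 59,500,000 (Alder) > 53,200,000 (Talon) > 46,250,000 (Cobalt) > 19,050,000 (Sable) > 14,200,000 (Ember)
Alder wins; payment is bid #3 in the ranking = $46,250,000.

Alder pays $46,250,000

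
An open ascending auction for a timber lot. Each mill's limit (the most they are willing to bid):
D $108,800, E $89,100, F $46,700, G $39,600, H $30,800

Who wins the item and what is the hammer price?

Ascending (English) auction: the price rises until one bidder remains; the winner pays the price at which the last rival dropped out.
Limits ranked: 108,800 (D) > 89,100 (E) > 46,700 (F) > 39,600 (G) > 30,800 (H)
Once the price passes $89,100, only D is left; the hammer falls at E's limit of $89,100.

D wins at $89,100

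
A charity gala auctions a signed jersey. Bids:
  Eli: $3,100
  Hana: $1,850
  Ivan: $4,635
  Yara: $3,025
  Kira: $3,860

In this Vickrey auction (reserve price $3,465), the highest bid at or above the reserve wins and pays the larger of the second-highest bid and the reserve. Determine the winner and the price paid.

Ivan pays $3,860

Bids in order: 4,635 (Ivan) > 3,860 (Kira) > 3,100 (Eli) > 3,025 (Yara) > 1,850 (Hana)
Ivan has the top bid at or above the reserve ($4,635).
max(second-highest $3,860, reserve $3,465) = $3,860; the reserve does not bind.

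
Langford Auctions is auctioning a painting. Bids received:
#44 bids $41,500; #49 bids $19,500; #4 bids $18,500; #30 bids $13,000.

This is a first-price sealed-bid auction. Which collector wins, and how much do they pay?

#44 pays $41,500

Sorting bids: 41,500 (#44) > 19,500 (#49) > 18,500 (#4) > 13,000 (#30)
#44 is highest → pays own bid, $41,500.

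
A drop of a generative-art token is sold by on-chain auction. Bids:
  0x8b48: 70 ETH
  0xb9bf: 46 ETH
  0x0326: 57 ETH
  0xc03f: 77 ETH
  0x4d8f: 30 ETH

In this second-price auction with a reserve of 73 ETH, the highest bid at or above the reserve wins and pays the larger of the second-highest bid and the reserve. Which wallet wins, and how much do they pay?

Sorting bids: 77 (0xc03f) > 70 (0x8b48) > 57 (0x0326) > 46 (0xb9bf) > 30 (0x4d8f)
Highest eligible bid: 0xc03f at 77 ETH.
max(second-highest 70 ETH, reserve 73 ETH) = 73 ETH.

0xc03f pays 73 ETH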